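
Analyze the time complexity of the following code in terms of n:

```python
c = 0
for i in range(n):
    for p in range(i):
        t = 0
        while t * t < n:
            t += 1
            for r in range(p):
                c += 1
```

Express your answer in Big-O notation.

Each loop level contributes: n × n × √n × n. Multiplying the contributions gives O(n^3√n).

Answer: O(n^3√n)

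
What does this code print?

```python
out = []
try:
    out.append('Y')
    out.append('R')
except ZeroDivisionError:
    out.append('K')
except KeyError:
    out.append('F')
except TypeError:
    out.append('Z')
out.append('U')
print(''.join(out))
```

Execution trace: 'Y' (try body) → 'R' (try body, no exception) → 'U' (after the try/except). Output: YRU

Answer: YRU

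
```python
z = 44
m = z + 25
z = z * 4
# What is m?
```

Trace:
`z = 44` → z = 44
`m = z + 25` → m = 69
`z = z * 4` → z = 176
So m = 69

Answer: 69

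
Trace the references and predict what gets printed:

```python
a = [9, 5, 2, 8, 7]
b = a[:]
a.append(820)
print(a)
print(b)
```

Key concept: slice [:] creates copy.
Step by step:
`a = [9, 5, 2, 8, 7]` → a = [9, 5, 2, 8, 7]
`b = a[:]` → b = [9, 5, 2, 8, 7]
`a.append(820)` → a = [9, 5, 2, 8, 7, 820]
`print(a)` → prints [9, 5, 2, 8, 7, 820]
`print(b)` → prints [9, 5, 2, 8, 7]

Answer:
[9, 5, 2, 8, 7, 820]
[9, 5, 2, 8, 7]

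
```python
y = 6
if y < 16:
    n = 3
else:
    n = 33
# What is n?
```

Trace:
`y = 6` → y = 6
`if y < 16: ...` → y < 16 is True → n = 3
So n = 3

Answer: 3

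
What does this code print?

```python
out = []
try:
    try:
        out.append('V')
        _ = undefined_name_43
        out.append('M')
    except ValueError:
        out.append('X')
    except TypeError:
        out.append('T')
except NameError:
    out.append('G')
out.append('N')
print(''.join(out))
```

Execution trace: 'V' (try body) → 'G' (outer except NameError) → 'N' (after the try/except). Output: VGN

Answer: VGN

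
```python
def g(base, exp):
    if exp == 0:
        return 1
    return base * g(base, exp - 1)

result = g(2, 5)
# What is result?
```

g(2, 5) = 2 * 2 * 2 * 2 * 2 = 32

Answer: 32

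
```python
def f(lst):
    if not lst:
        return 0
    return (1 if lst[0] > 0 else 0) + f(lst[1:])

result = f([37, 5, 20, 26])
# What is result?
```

Count of positive elements in [37, 5, 20, 26] = 4

Answer: 4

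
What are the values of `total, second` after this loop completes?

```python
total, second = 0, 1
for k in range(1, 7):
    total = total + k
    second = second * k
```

Sum and factorial of 1 to 6
`total, second` takes the values: (0, 1) → (1, 1) → (3, 1) → (3, 2) → (6, 2) → (6, 6) → (10, 6) → (10, 24) → (15, 24) → (15, 120) → (21, 120) → (21, 720)

Answer: 21, 720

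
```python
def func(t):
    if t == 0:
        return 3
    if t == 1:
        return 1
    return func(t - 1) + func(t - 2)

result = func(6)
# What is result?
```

Build up from base cases: func(0)=3, func(1)=1, func(2)=4, func(3)=5, func(4)=9, func(5)=14, func(6)=23

Answer: 23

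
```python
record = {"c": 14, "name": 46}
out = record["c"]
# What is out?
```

Trace:
`record = {"c": 14, "name": 46}` → record = {'c': 14, 'name': 46}
`out = record["c"]` → out = 14
So out = 14

Answer: 14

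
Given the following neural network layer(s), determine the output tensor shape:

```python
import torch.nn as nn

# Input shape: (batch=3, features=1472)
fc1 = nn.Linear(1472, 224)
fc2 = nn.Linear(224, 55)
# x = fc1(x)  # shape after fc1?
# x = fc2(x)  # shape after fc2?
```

Input: (3, 1472) -> after fc1: (3, 224) -> Output: (3, 55)

Answer: (3, 55)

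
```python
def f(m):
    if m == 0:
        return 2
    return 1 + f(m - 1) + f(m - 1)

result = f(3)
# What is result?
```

f(m) = 1 + 2·f(m-1), f(0)=2. Closed form: (2+1)·2^3 - 1 = 23.

Answer: 23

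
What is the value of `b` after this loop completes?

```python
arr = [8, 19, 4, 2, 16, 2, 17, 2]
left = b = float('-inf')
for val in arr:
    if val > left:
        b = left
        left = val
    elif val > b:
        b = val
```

Second largest (with repeats) in [8, 19, 4, 2, 16, 2, 17, 2]
`b` takes the values: -inf → 8 → 16 → 17

Answer: 17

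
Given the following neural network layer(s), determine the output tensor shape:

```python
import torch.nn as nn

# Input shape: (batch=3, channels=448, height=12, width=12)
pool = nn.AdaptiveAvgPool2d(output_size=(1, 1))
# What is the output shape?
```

Input: (3, 448, 12, 12) -> Output: (3, 448, 1, 1)

Answer: (3, 448, 1, 1)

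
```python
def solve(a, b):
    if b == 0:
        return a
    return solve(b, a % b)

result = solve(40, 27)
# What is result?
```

solve(40, 27) -> solve(27, 13) -> solve(13, 1) -> solve(1, 0) -> 1

Answer: 1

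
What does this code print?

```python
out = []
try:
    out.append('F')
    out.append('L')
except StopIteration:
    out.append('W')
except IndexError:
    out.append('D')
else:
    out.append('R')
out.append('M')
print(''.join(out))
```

Execution trace: 'F' (try body) → 'L' (try body, no exception) → 'R' (else) → 'M' (after the try/except). Output: FLRM

Answer: FLRM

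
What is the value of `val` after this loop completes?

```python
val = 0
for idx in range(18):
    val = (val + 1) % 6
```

Increment mod 6, 18 times = 0
`val` takes the values: 0 → 1 → 2 → 3 → 4 → 5 → 0 → 1 → 2 → 3 → 4 → 5 → 0 → 1 → 2 → 3 → 4 → 5 → 0

Answer: 0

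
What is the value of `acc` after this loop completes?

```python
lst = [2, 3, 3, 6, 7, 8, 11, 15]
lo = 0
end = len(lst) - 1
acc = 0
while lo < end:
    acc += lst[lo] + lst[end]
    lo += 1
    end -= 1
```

Sum of pairs from ends
`acc` takes the values: 0 → 17 → 31 → 42 → 55

Answer: 55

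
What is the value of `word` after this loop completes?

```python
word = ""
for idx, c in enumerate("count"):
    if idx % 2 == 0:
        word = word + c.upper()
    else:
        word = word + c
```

Uppercase even positions in 'count'
`word` takes the values: "" → "C" → "Co" → "CoU" → "CoUn" → "CoUnT"

Answer: "CoUnT"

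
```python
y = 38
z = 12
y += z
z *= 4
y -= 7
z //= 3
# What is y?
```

Trace:
`y = 38` → y = 38
`z = 12` → z = 12
`y += z` → y = 50
`z *= 4` → z = 48
`y -= 7` → y = 43
`z //= 3` → z = 16
So y = 43

Answer: 43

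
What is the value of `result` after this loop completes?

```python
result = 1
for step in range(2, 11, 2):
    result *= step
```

Product of even numbers 2 to 10
`result` takes the values: 1 → 2 → 8 → 48 → 384 → 3840

Answer: 3840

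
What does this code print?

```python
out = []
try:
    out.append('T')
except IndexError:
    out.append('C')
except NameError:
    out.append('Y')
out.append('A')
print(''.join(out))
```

Execution trace: 'T' (try body, no exception) → 'A' (after the try/except). Output: TA

Answer: TA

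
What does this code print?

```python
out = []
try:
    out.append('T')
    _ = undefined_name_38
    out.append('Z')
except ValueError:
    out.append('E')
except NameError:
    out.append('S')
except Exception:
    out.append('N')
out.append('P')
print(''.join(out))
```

Execution trace: 'T' (try body) → 'S' (except NameError) → 'P' (after the try/except). Output: TSP

Answer: TSP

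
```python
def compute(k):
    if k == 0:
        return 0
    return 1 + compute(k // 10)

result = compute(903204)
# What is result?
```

Count of digits of 903204: 6

Answer: 6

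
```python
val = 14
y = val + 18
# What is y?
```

Trace:
`val = 14` → val = 14
`y = val + 18` → y = 32
So y = 32

Answer: 32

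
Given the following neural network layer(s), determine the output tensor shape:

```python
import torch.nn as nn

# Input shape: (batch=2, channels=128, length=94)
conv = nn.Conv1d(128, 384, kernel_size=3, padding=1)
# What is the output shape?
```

Input: (2, 128, 94) -> Output: (2, 384, 94)

Answer: (2, 384, 94)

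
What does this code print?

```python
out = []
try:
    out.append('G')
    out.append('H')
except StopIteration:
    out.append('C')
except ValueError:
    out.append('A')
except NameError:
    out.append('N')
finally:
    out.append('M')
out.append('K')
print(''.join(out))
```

Execution trace: 'G' (try body) → 'H' (try body, no exception) → 'M' (finally) → 'K' (after the try/except). Output: GHMK

Answer: GHMK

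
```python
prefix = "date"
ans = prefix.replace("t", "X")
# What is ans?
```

Trace:
`prefix = "date"` → prefix = 'date'
`ans = prefix.replace("t", "X")` → ans = 'daXe'
So ans = 'daXe'

Answer: 'daXe'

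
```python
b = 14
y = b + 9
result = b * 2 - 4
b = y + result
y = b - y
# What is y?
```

Trace:
`b = 14` → b = 14
`y = b + 9` → y = 23
`result = b * 2 - 4` → result = 24
`b = y + result` → b = 47
`y = b - y` → y = 24
So y = 24

Answer: 24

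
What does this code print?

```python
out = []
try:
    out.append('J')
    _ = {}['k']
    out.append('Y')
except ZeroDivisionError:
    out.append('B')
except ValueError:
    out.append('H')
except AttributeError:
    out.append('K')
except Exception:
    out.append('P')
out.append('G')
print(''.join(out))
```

Execution trace: 'J' (try body) → 'P' (except Exception) → 'G' (after the try/except). Output: JPG

Answer: JPG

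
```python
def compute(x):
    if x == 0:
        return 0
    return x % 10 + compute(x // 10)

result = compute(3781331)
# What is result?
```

Sum of digits of 3781331: 1 + 3 + 3 + 1 + 8 + 7 + 3 = 26

Answer: 26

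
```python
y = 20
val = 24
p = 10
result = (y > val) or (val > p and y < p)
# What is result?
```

Trace:
`y = 20` → y = 20
`val = 24` → val = 24
`p = 10` → p = 10
`result = (y > val) or (val > p and y < p)` → result = False
So result = False

Answer: False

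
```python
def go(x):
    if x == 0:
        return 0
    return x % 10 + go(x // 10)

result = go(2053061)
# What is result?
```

Sum of digits of 2053061: 1 + 6 + 0 + 3 + 5 + 0 + 2 = 17

Answer: 17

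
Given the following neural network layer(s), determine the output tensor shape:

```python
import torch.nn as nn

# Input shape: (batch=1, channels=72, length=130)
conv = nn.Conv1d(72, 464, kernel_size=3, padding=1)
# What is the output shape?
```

Input: (1, 72, 130) -> Output: (1, 464, 130)

Answer: (1, 464, 130)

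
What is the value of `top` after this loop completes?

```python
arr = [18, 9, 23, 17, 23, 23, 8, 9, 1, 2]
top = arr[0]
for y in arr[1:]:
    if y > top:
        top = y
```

Maximum of [18, 9, 23, 17, 23, 23, 8, 9, 1, 2]
`top` takes the values: 18 → 23

Answer: 23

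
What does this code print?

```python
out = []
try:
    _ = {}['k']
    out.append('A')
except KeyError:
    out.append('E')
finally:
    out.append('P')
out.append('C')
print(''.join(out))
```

Execution trace: 'E' (except KeyError) → 'P' (finally) → 'C' (after the try/except). Output: EPC

Answer: EPC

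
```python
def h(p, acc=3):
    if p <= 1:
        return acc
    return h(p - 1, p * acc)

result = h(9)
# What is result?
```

Accumulator trace (n, acc): (9, 3) -> (8, 27) -> (7, 216) -> (6, 1512) -> (5, 9072) -> (4, 45360) -> (3, 181440) -> (2, 544320) -> (1, 1088640) -> return 1088640

Answer: 1088640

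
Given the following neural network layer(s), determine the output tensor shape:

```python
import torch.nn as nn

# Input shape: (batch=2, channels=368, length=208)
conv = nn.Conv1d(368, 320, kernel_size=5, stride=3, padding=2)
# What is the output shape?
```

Input: (2, 368, 208) -> Output: (2, 320, 70)

Answer: (2, 320, 70)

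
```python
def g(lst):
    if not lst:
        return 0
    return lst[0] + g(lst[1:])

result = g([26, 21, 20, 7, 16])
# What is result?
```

26 + 21 + 20 + 7 + 16 + 0 = 90

Answer: 90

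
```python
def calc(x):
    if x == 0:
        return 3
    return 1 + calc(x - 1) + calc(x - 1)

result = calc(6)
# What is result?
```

calc(x) = 1 + 2·calc(x-1), calc(0)=3. Closed form: (3+1)·2^6 - 1 = 255.

Answer: 255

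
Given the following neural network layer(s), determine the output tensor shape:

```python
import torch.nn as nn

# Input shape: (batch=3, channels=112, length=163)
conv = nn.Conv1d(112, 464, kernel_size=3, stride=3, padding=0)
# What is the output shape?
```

Input: (3, 112, 163) -> Output: (3, 464, 54)

Answer: (3, 464, 54)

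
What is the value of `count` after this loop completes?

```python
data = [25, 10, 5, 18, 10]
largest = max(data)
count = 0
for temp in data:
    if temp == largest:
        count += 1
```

Count of max value 25 in [25, 10, 5, 18, 10]
`count` takes the values: 0 → 1

Answer: 1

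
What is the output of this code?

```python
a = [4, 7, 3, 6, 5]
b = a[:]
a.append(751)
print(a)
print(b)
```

Key concept: slice [:] creates copy.
Step by step:
`a = [4, 7, 3, 6, 5]` → a = [4, 7, 3, 6, 5]
`b = a[:]` → b = [4, 7, 3, 6, 5]
`a.append(751)` → a = [4, 7, 3, 6, 5, 751]
`print(a)` → prints [4, 7, 3, 6, 5, 751]
`print(b)` → prints [4, 7, 3, 6, 5]

Answer:
[4, 7, 3, 6, 5, 751]
[4, 7, 3, 6, 5]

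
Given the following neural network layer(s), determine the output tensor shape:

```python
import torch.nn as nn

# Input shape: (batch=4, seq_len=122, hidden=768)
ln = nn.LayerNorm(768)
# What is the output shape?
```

Input: (4, 122, 768) -> Output: (4, 122, 768)

Answer: (4, 122, 768)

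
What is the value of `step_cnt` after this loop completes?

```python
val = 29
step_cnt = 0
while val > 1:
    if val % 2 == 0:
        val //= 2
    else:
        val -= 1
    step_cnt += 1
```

Steps to reduce 29 to 1
`step_cnt` takes the values: 0 → 1 → 2 → 3 → 4 → 5 → 6 → 7

Answer: 7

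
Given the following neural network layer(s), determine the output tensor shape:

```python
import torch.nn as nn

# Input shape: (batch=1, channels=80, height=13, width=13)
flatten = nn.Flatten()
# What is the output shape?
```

Input: (1, 80, 13, 13) -> Output: (1, 13520)

Answer: (1, 13520)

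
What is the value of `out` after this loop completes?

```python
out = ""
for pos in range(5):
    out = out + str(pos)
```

Concatenate digits 0 to 4
`out` takes the values: "" → "0" → "01" → "012" → "0123" → "01234"

Answer: "01234"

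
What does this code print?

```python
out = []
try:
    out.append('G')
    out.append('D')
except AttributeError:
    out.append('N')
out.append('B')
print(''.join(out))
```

Execution trace: 'G' (try body) → 'D' (try body, no exception) → 'B' (after the try/except). Output: GDB

Answer: GDB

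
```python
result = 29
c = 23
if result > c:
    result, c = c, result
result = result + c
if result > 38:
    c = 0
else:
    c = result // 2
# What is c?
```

Trace:
`result = 29` → result = 29
`c = 23` → c = 23
`if result > c: ...` → result > c is True → result = 23; c = 29
`result = result + c` → result = 52
`if result > 38: ...` → result > 38 is True → c = 0
So c = 0

Answer: 0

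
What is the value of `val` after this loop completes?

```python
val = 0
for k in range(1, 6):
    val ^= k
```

XOR of 1 to 5
`val` takes the values: 0 → 1 → 3 → 0 → 4 → 1

Answer: 1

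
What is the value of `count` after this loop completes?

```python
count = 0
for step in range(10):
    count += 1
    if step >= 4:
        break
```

Loop breaks when step reaches 4, count is 5
`count` takes the values: 0 → 1 → 2 → 3 → 4 → 5

Answer: 5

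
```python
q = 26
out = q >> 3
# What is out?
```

Trace:
`q = 26` → q = 26
`out = q >> 3` → out = 3
So out = 3

Answer: 3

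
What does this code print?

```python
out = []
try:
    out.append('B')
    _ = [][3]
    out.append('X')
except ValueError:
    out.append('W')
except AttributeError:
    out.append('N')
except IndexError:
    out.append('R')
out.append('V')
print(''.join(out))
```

Execution trace: 'B' (try body) → 'R' (except IndexError) → 'V' (after the try/except). Output: BRV

Answer: BRV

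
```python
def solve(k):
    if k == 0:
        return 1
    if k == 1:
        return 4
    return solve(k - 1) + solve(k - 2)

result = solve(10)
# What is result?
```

Build up from base cases: solve(0)=1, solve(1)=4, solve(2)=5, solve(3)=9, solve(4)=14, solve(5)=23, solve(6)=37, ..., solve(10)=254

Answer: 254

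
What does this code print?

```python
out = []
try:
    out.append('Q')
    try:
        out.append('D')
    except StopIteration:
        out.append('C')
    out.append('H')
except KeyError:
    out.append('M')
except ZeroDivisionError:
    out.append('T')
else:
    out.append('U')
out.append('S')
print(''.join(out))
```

Execution trace: 'Q' (try body) → 'D' (inner try body, no exception) → 'H' (try body, no exception) → 'U' (else) → 'S' (after the try/except). Output: QDHUS

Answer: QDHUS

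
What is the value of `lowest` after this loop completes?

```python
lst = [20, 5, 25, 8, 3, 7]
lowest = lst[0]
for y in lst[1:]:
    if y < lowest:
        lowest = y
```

Minimum of [20, 5, 25, 8, 3, 7]
`lowest` takes the values: 20 → 5 → 3

Answer: 3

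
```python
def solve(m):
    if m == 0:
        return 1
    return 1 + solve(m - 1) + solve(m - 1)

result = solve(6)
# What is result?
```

solve(m) = 1 + 2·solve(m-1), solve(0)=1. Closed form: (1+1)·2^6 - 1 = 127.

Answer: 127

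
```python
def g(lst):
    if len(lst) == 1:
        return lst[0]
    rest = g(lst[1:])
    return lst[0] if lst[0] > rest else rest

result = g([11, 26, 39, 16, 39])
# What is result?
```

Recursive max over [11, 26, 39, 16, 39] = 39

Answer: 39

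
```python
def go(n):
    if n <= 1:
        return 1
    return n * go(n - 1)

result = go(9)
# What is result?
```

go(9) = 9 * 8 * 7 * 6 * 5 * 4 * 3 * 2 * 1 = 362880

Answer: 362880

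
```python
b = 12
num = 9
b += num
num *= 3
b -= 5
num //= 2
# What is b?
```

Trace:
`b = 12` → b = 12
`num = 9` → num = 9
`b += num` → b = 21
`num *= 3` → num = 27
`b -= 5` → b = 16
`num //= 2` → num = 13
So b = 16

Answer: 16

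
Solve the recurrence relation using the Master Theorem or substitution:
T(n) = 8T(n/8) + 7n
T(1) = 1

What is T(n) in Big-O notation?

By Master Theorem: a=8, b=8, f(n)=7n. Since log_8(8) = 1 and f(n) = Θ(n^1), Case 2 applies. T(n) = O(n log n).

Answer: O(n log n)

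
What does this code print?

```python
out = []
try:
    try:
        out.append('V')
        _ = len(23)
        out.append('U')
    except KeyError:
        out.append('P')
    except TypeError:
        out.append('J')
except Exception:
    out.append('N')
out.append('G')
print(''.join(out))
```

Execution trace: 'V' (inner try body) → 'J' (inner except TypeError) → 'G' (after the try/except). Output: VJG

Answer: VJG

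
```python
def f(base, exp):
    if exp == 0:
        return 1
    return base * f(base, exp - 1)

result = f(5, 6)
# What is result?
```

f(5, 6) = 5 * 5 * 5 * 5 * 5 * 5 = 15625

Answer: 15625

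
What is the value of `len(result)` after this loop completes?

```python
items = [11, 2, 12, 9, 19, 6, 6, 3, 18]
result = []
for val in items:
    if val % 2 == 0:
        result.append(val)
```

Count even numbers in [11, 2, 12, 9, 19, 6, 6, 3, 18]
`result` takes the values: [] → [2] → [2, 12] → [2, 12, 6] → [2, 12, 6, 6] → [2, 12, 6, 6, 18]
So `len(result)` = 5

Answer: 5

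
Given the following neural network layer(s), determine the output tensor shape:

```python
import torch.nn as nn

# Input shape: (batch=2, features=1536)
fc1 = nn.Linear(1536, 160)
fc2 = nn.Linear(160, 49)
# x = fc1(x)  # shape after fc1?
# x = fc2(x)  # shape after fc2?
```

Input: (2, 1536) -> after fc1: (2, 160) -> Output: (2, 49)

Answer: (2, 49)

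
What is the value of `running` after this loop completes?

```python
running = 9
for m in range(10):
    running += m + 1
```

Start at 9, add 1 to 10 = 64
`running` takes the values: 9 → 10 → 12 → 15 → 19 → 24 → 30 → 37 → 45 → 54 → 64

Answer: 64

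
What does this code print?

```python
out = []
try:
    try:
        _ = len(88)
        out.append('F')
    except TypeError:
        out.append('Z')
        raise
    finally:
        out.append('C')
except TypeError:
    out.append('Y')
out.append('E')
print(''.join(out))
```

Execution trace: 'Z' (inner except TypeError) → 'C' (inner finally) → 'Y' (outer except TypeError) → 'E' (after the try/except). Output: ZCYE

Answer: ZCYE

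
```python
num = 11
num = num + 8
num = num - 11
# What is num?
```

Trace:
`num = 11` → num = 11
`num = num + 8` → num = 19
`num = num - 11` → num = 8
So num = 8

Answer: 8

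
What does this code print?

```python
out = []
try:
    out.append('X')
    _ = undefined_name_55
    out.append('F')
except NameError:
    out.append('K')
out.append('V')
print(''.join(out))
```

Execution trace: 'X' (try body) → 'K' (except NameError) → 'V' (after the try/except). Output: XKV

Answer: XKV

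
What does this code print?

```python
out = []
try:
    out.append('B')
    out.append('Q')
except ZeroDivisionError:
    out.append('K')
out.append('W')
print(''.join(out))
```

Execution trace: 'B' (try body) → 'Q' (try body, no exception) → 'W' (after the try/except). Output: BQW

Answer: BQW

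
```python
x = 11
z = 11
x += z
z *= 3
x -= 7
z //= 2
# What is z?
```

Trace:
`x = 11` → x = 11
`z = 11` → z = 11
`x += z` → x = 22
`z *= 3` → z = 33
`x -= 7` → x = 15
`z //= 2` → z = 16
So z = 16

Answer: 16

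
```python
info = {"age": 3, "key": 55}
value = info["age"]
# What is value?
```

Trace:
`info = {"age": 3, "key": 55}` → info = {'age': 3, 'key': 55}
`value = info["age"]` → value = 3
So value = 3

Answer: 3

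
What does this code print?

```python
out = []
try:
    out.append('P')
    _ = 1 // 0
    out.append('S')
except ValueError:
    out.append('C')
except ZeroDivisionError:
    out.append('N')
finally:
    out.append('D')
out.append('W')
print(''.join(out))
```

Execution trace: 'P' (try body) → 'N' (except ZeroDivisionError) → 'D' (finally) → 'W' (after the try/except). Output: PNDW

Answer: PNDW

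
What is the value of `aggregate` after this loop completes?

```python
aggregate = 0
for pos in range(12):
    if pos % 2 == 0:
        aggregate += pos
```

Sum of even numbers 0 to 11
`aggregate` takes the values: 0 → 2 → 6 → 12 → 20 → 30

Answer: 30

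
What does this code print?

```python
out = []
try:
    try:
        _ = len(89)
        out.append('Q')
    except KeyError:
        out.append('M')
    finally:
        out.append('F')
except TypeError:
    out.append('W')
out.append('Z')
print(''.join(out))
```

Execution trace: 'F' (finally) → 'W' (outer except TypeError) → 'Z' (after the try/except). Output: FWZ

Answer: FWZ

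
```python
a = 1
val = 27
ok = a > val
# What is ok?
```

Trace:
`a = 1` → a = 1
`val = 27` → val = 27
`ok = a > val` → ok = False
So ok = False

Answer: False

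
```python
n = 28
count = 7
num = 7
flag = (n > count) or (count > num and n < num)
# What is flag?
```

Trace:
`n = 28` → n = 28
`count = 7` → count = 7
`num = 7` → num = 7
`flag = (n > count) or (count > num and n < num)` → flag = True
So flag = True

Answer: True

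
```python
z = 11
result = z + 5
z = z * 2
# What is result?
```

Trace:
`z = 11` → z = 11
`result = z + 5` → result = 16
`z = z * 2` → z = 22
So result = 16

Answer: 16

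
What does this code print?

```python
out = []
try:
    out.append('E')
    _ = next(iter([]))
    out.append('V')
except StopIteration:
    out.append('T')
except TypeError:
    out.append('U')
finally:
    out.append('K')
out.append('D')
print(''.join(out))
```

Execution trace: 'E' (try body) → 'T' (except StopIteration) → 'K' (finally) → 'D' (after the try/except). Output: ETKD

Answer: ETKD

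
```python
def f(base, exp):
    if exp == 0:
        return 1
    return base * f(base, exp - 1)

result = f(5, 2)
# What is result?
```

f(5, 2) = 5 * 5 = 25

Answer: 25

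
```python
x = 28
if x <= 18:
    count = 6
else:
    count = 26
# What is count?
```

Trace:
`x = 28` → x = 28
`if x <= 18: ...` → x <= 18 is False, take else branch → count = 26
So count = 26

Answer: 26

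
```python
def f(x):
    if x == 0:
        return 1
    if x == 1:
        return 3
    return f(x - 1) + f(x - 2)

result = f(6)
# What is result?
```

Build up from base cases: f(0)=1, f(1)=3, f(2)=4, f(3)=7, f(4)=11, f(5)=18, f(6)=29

Answer: 29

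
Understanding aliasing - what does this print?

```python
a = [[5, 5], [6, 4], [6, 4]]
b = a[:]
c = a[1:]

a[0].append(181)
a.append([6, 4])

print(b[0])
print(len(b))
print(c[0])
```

Key concept: slice with nested mutation.
Step by step:
`a = [[5, 5], [6, 4], [6, 4]]` → a = [[5, 5], [6, 4], [6, 4]]
`b = a[:]` → b = [[5, 5], [6, 4], [6, 4]]
`c = a[1:]` → c = [[6, 4], [6, 4]]
`a[0].append(181)` → a = [[5, 5, 181], [6, 4], [6, 4]]; b = [[5, 5, 181], [6, 4], [6, 4]]
`a.append([6, 4])` → a = [[5, 5, 181], [6, 4], [6, 4], [6, 4]]
`print(b[0])` → prints [5, 5, 181]
`print(len(b))` → prints 3
`print(c[0])` → prints [6, 4]

Answer:
[5, 5, 181]
3
[6, 4]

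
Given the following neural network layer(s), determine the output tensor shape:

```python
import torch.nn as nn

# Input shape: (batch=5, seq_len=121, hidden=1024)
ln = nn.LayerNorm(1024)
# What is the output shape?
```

Input: (5, 121, 1024) -> Output: (5, 121, 1024)

Answer: (5, 121, 1024)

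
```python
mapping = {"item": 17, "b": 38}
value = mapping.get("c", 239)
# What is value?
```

Trace:
`mapping = {"item": 17, "b": 38}` → mapping = {'item': 17, 'b': 38}
`value = mapping.get("c", 239)` → value = 239
So value = 239

Answer: 239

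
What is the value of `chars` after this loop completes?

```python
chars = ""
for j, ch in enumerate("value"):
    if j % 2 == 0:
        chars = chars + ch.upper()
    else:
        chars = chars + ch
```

Uppercase even positions in 'value'
`chars` takes the values: "" → "V" → "Va" → "VaL" → "VaLu" → "VaLuE"

Answer: "VaLuE"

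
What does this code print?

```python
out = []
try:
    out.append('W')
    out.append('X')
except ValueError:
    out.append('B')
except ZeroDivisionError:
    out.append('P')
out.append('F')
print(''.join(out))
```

Execution trace: 'W' (try body) → 'X' (try body, no exception) → 'F' (after the try/except). Output: WXF

Answer: WXF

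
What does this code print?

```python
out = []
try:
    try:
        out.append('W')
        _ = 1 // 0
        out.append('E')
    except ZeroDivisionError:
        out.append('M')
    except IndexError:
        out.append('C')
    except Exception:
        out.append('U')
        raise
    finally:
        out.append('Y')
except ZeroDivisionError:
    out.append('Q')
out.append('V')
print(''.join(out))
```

Execution trace: 'W' (inner try body) → 'M' (inner except ZeroDivisionError) → 'Y' (inner finally) → 'V' (after the try/except). Output: WMYV

Answer: WMYV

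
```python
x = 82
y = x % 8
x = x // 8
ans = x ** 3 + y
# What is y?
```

Trace:
`x = 82` → x = 82
`y = x % 8` → y = 2
`x = x // 8` → x = 10
`ans = x ** 3 + y` → ans = 1002
So y = 2

Answer: 2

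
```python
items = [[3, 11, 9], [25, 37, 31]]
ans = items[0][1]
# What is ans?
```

Trace:
`items = [[3, 11, 9], [25, 37, 31]]` → items = [[3, 11, 9], [25, 37, 31]]
`ans = items[0][1]` → ans = 11
So ans = 11

Answer: 11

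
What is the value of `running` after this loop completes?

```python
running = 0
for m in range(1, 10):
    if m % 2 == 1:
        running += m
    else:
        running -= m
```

Add odd, subtract even
`running` takes the values: 0 → 1 → -1 → 2 → -2 → 3 → -3 → 4 → -4 → 5

Answer: 5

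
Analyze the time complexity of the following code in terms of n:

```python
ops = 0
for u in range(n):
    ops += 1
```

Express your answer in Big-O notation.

Each loop level contributes: n. Multiplying the contributions gives O(n).

Answer: O(n)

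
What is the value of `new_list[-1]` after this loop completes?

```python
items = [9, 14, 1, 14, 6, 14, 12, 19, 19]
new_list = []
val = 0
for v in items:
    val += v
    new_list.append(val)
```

Cumulative sum ends at 108
`new_list` takes the values: [] → [9] → [9, 23] → [9, 23, 24] → [9, 23, 24, 38] → [9, 23, 24, 38, 44] → [9, 23, 24, 38, 44, 58] → [9, 23, 24, 38, 44, 58, 70] → [9, 23, 24, 38, 44, 58, 70, 89] → [9, 23, 24, 38, 44, 58, 70, 89, 108]
So `new_list[-1]` = 108

Answer: 108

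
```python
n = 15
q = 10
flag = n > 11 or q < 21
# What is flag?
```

Trace:
`n = 15` → n = 15
`q = 10` → q = 10
`flag = n > 11 or q < 21` → flag = True
So flag = True

Answer: True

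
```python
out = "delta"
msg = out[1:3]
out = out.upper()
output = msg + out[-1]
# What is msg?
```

Trace:
`out = "delta"` → out = 'delta'
`msg = out[1:3]` → msg = 'el'
`out = out.upper()` → out = 'DELTA'
`output = msg + out[-1]` → output = 'elA'
So msg = 'el'

Answer: 'el'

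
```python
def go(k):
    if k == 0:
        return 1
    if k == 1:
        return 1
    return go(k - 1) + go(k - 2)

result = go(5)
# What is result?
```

Build up from base cases: go(0)=1, go(1)=1, go(2)=2, go(3)=3, go(4)=5, go(5)=8

Answer: 8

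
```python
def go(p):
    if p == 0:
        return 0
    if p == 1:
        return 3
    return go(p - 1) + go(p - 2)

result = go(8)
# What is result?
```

Build up from base cases: go(0)=0, go(1)=3, go(2)=3, go(3)=6, go(4)=9, go(5)=15, go(6)=24, ..., go(8)=63

Answer: 63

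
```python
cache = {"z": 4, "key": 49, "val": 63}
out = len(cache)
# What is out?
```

Trace:
`cache = {"z": 4, "key": 49, "val": 63}` → cache = {'z': 4, 'key': 49, 'val': 63}
`out = len(cache)` → out = 3
So out = 3

Answer: 3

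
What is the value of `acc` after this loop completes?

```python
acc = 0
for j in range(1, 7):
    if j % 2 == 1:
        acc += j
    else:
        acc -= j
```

Add odd, subtract even
`acc` takes the values: 0 → 1 → -1 → 2 → -2 → 3 → -3

Answer: -3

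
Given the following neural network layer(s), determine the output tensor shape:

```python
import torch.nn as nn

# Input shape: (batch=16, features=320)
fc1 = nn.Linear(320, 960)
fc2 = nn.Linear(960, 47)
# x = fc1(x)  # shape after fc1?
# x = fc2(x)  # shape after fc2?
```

Input: (16, 320) -> after fc1: (16, 960) -> Output: (16, 47)

Answer: (16, 47)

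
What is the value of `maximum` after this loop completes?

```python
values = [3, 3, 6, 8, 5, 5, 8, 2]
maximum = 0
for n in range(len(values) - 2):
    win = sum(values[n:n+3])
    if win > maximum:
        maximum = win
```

Max sum of 3-element window in [3, 3, 6, 8, 5, 5, 8, 2]
`maximum` takes the values: 0 → 12 → 17 → 19

Answer: 19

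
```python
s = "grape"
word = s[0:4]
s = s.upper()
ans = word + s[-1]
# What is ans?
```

Trace:
`s = "grape"` → s = 'grape'
`word = s[0:4]` → word = 'grap'
`s = s.upper()` → s = 'GRAPE'
`ans = word + s[-1]` → ans = 'grapE'
So ans = 'grapE'

Answer: 'grapE'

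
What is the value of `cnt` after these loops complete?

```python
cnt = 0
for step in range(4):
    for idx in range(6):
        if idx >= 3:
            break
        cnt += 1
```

Inner breaks at 3, outer runs 4 times
`cnt` takes the values: 0 → 1 → 2 → 3 → 4 → 5 → 6 → 7 → 8 → 9 → 10 → 11 → 12

Answer: 12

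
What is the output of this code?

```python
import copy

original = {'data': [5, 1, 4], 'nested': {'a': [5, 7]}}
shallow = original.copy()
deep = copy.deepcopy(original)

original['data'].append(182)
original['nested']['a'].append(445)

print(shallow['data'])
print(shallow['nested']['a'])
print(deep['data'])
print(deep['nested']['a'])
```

Key concept: comparing shallow vs deep copy.
Step by step:
`original = {'data': [5, 1, 4], 'nested': {'a': [5, 7]}}` → original = {'data': [5, 1, 4], 'nested': {'a': [5, 7]}}
`shallow = original.copy()` → shallow = {'data': [5, 1, 4], 'nested': {'a': [5, 7]}}
`deep = copy.deepcopy(original)` → deep = {'data': [5, 1, 4], 'nested': {'a': [5, 7]}}
`original['data'].append(182)` → original = {'data': [5, 1, 4, 182], 'nested': {'a': [5, 7]}}; shallow = {'data': [5, 1, 4, 182], 'nested': {'a': [5, 7]}}
`original['nested']['a'].append(445)` → original = {'data': [5, 1, 4, 182], 'nested': {'a': [5, 7, 445]}}; shallow = {'data': [5, 1, 4, 182], 'nested': {'a': [5, 7, 445]}}
`print(shallow['data'])` → prints [5, 1, 4, 182]
`print(shallow['nested']['a'])` → prints [5, 7, 445]
`print(deep['data'])` → prints [5, 1, 4]
`print(deep['nested']['a'])` → prints [5, 7]

Answer:
[5, 1, 4, 182]
[5, 7, 445]
[5, 1, 4]
[5, 7]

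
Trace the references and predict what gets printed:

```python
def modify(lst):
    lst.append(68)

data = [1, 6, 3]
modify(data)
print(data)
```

Key concept: function modifies passed list.
Step by step:
`data = [1, 6, 3]` → data = [1, 6, 3]
`modify(data)` → data = [1, 6, 3, 68]
`print(data)` → prints [1, 6, 3, 68]

Answer: [1, 6, 3, 68]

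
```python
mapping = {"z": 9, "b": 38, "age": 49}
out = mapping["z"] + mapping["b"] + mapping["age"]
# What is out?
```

Trace:
`mapping = {"z": 9, "b": 38, "age": 49}` → mapping = {'z': 9, 'b': 38, 'age': 49}
`out = mapping["z"] + mapping["b"] + mapping["age"]` → out = 96
So out = 96

Answer: 96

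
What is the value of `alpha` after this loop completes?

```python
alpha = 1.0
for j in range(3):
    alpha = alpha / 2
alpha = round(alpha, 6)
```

Halving LR 3 times: 1 / 2^3
`alpha` takes the values: 1.0 → 0.5 → 0.25 → 0.125

Answer: 0.125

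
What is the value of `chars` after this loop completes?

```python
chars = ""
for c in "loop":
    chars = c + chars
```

Reverse 'loop'
`chars` takes the values: "" → "l" → "ol" → "ool" → "pool"

Answer: "pool"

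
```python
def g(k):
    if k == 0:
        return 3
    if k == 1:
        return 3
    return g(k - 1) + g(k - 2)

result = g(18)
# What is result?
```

Build up from base cases: g(0)=3, g(1)=3, g(2)=6, g(3)=9, g(4)=15, g(5)=24, g(6)=39, ..., g(18)=12543

Answer: 12543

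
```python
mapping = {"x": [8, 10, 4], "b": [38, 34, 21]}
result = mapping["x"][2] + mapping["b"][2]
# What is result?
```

Trace:
`mapping = {"x": [8, 10, 4], "b": [38, 34, 21]}` → mapping = {'x': [8, 10, 4], 'b': [38, 34, 21]}
`result = mapping["x"][2] + mapping["b"][2]` → result = 25
So result = 25

Answer: 25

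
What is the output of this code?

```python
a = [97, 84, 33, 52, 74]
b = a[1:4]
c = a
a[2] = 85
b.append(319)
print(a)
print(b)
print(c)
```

Key concept: slice vs alias.
Step by step:
`a = [97, 84, 33, 52, 74]` → a = [97, 84, 33, 52, 74]
`b = a[1:4]` → b = [84, 33, 52]
`c = a` → c = [97, 84, 33, 52, 74] (same object as a)
`a[2] = 85` → a = [97, 84, 85, 52, 74] (same object as c); c = [97, 84, 85, 52, 74] (same object as a)
`b.append(319)` → b = [84, 33, 52, 319]
`print(a)` → prints [97, 84, 85, 52, 74]
`print(b)` → prints [84, 33, 52, 319]
`print(c)` → prints [97, 84, 85, 52, 74]

Answer:
[97, 84, 85, 52, 74]
[84, 33, 52, 319]
[97, 84, 85, 52, 74]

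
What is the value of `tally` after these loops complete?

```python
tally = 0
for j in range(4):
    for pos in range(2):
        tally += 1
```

4 * 2 = 8
`tally` takes the values: 0 → 1 → 2 → 3 → 4 → 5 → 6 → 7 → 8

Answer: 8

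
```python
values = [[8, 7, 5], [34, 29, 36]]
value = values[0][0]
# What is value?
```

Trace:
`values = [[8, 7, 5], [34, 29, 36]]` → values = [[8, 7, 5], [34, 29, 36]]
`value = values[0][0]` → value = 8
So value = 8

Answer: 8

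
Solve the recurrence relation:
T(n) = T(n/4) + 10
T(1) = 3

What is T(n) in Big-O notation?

Each step divides n by 4 and adds 10. After log_4(n) steps we reach T(1)=3. So T(n) = 10·log_4(n) + 3 = O(log n).

Answer: O(log n)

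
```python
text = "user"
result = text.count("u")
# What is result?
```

Trace:
`text = "user"` → text = 'user'
`result = text.count("u")` → result = 1
So result = 1

Answer: 1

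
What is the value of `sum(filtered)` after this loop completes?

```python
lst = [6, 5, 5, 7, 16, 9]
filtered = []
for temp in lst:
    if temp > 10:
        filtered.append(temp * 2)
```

Sum of doubled values > 10
`filtered` takes the values: [] → [32]
So `sum(filtered)` = 32

Answer: 32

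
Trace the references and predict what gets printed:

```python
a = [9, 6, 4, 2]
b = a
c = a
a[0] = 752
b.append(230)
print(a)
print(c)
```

Key concept: multiple aliases.
Step by step:
`a = [9, 6, 4, 2]` → a = [9, 6, 4, 2]
`b = a` → b = [9, 6, 4, 2] (same object as a)
`c = a` → c = [9, 6, 4, 2] (same object as a, b)
`a[0] = 752` → a = [752, 6, 4, 2] (same object as b, c); b = [752, 6, 4, 2] (same object as a, c); c = [752, 6, 4, 2] (same object as a, b)
`b.append(230)` → a = [752, 6, 4, 2, 230] (same object as b, c); b = [752, 6, 4, 2, 230] (same object as a, c); c = [752, 6, 4, 2, 230] (same object as a, b)
`print(a)` → prints [752, 6, 4, 2, 230]
`print(c)` → prints [752, 6, 4, 2, 230]

Answer:
[752, 6, 4, 2, 230]
[752, 6, 4, 2, 230]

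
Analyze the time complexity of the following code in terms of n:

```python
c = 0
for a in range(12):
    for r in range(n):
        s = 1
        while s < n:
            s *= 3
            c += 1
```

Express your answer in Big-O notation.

Each loop level contributes: 1 × n × log n. Multiplying the contributions gives O(n log n).

Answer: O(n log n)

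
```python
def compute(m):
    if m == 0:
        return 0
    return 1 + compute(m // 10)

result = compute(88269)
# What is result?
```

Count of digits of 88269: 5

Answer: 5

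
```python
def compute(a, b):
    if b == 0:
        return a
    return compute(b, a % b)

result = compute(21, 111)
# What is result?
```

compute(21, 111) -> compute(111, 21) -> compute(21, 6) -> compute(6, 3) -> compute(3, 0) -> 3

Answer: 3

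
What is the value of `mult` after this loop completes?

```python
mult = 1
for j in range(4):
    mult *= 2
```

2^4 = 16
`mult` takes the values: 1 → 2 → 4 → 8 → 16

Answer: 16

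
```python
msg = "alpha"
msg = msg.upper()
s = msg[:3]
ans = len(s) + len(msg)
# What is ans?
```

Trace:
`msg = "alpha"` → msg = 'alpha'
`msg = msg.upper()` → msg = 'ALPHA'
`s = msg[:3]` → s = 'ALP'
`ans = len(s) + len(msg)` → ans = 8
So ans = 8

Answer: 8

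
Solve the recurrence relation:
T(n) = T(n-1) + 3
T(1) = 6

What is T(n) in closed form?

Unrolling: T(n) = T(1) + 3·(n-1) = 6 + 3(n-1) = 3n + 3.

Answer: T(n) = 3n + 3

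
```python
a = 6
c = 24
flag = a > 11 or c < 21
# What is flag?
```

Trace:
`a = 6` → a = 6
`c = 24` → c = 24
`flag = a > 11 or c < 21` → flag = False
So flag = False

Answer: False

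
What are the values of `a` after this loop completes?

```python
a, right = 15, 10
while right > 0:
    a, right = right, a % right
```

GCD of 15 and 10
`a` takes the values: 15 → 10 → 5

Answer: 5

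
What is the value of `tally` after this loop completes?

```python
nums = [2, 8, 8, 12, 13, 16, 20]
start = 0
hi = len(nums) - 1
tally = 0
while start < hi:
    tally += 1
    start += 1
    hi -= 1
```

Iterations until pointers meet (list length 7)
`tally` takes the values: 0 → 1 → 2 → 3

Answer: 3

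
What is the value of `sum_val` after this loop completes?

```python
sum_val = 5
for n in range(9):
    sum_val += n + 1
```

Start at 5, add 1 to 9 = 50
`sum_val` takes the values: 5 → 6 → 8 → 11 → 15 → 20 → 26 → 33 → 41 → 50

Answer: 50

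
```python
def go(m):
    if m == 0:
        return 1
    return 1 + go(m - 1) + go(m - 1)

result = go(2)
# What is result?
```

go(m) = 1 + 2·go(m-1), go(0)=1. Closed form: (1+1)·2^2 - 1 = 7.

Answer: 7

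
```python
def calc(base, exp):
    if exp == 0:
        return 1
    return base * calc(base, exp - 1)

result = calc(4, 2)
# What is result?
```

calc(4, 2) = 4 * 4 = 16

Answer: 16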